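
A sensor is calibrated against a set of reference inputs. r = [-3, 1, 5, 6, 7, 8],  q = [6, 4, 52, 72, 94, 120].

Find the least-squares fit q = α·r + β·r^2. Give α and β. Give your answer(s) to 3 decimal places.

α = 2.665, β = 1.543

From the data, Σr·r = 184, Σr·r^2 = 1170, Σr^2·r^2 = 8500.
Right-hand side: Σr·q = 2296, Σr^2·q = 16236.
Normal equations: [[184, 1170]; [1170, 8500]]·[α, β]ᵀ = [2296, 16236]ᵀ.
Eliminating β: 8500·(row 1) − 1170·(row 2) gives 195100·α = 8500·2296 − 1170·16236 = 519880, so α = 25994/9755.
Then β = (16236 − 1170·(25994/9755))/8500 = 75276/48775.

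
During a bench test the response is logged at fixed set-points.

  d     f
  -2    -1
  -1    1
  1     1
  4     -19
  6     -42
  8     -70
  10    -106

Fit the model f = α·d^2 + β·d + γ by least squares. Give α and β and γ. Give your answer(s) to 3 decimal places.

From the data, Σd^2·d^2 = 15666, Σd^2·d = 1784, Σd^2 = 222, Σd·d = 222, Σd = 26, Σ1 = 7.
For Xᵀf: Σd^2·f = -16898, Σd·f = -1946, Σf = -236.
XᵀX·[α, β, γ]ᵀ = Xᵀf becomes [[15666, 1784, 222]; [1784, 222, 26]; [222, 26, 7]]·[α, β, γ]ᵀ = [-16898, -1946, -236]ᵀ.
Inverting the 3×3 Gram matrix, [α, β, γ]ᵀ = [-270677/282401, -337343/282401, 316368/282401]ᵀ.

α = -0.958, β = -1.195, γ = 1.120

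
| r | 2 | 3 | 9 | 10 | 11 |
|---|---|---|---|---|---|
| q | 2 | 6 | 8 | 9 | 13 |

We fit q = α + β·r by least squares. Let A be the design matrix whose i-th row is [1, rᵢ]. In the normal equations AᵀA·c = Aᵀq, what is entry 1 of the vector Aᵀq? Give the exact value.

Entry 1 ↔ basis 1, so (Aᵀq)_{1} = Σᵢ qᵢ = (1)·(2) + (1)·(6) + (1)·(8) + (1)·(9) + (1)·(13) = 38.

38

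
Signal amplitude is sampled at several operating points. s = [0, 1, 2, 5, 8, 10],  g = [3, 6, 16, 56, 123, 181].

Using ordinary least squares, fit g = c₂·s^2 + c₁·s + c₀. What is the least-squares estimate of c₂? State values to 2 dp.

c₂ = 1.42

With design matrix A, AᵀA = [[14738, 1646, 194]; [1646, 194, 26]; [194, 26, 6]] and Aᵀg = [27442, 3112, 385]ᵀ.
Inverting the 3×3 Gram matrix, [c₂, c₁, c₀]ᵀ = [14213/9988, 36555/9988, 11469/4994]ᵀ.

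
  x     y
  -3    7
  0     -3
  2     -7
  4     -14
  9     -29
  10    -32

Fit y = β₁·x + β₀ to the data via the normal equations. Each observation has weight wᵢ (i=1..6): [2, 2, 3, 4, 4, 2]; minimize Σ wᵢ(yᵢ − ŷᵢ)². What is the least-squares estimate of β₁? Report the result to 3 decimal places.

Entries of AᵀWA: Σwᵢ·x·x = 618, Σwᵢ·x = 72, Σwᵢ·1 = 17.
And Σwᵢ·x·y = -1992, Σwᵢ·y = -249.
Eliminating β₀: 17·(row 1) − 72·(row 2) gives 5322·β₁ = 17·(-1992) − 72·(-249) = -15936, so β₁ = -2656/887.
Then β₀ = ((-249) − 72·(-2656/887))/17 = -1743/887.

β₁ = -2.994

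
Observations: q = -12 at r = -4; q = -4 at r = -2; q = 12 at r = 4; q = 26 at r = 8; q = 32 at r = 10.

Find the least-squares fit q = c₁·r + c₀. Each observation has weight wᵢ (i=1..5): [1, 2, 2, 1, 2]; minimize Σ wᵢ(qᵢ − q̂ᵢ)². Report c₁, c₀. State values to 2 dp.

c₁ = 3.06, c₀ = 1.05

Forming MᵀWM = [[320, 28]; [28, 8]] and MᵀWq = [1008, 94]ᵀ gives MᵀWM·[c₁, c₀]ᵀ = MᵀWq.
Δ = 320·8 − 28² = 1776.
c₁ = (1008·8 − 28·94)/1776 = 679/222; c₀ = (320·94 − 28·1008)/1776 = 116/111.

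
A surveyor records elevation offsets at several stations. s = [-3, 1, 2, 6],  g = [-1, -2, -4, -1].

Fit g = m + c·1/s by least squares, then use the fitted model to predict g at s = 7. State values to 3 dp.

Entries of AᵀA: Σ1 = 4, Σ1/s = 4/3, Σ1/s·1/s = 25/18.
And Σg = -8, Σ1/s·g = -23/6.
So AᵀA·[m, c]ᵀ = Aᵀg: [[4, 4/3]; [4/3, 25/18]]·[m, c]ᵀ = [-8, -23/6]ᵀ.
Determinant 4·(25/18) − (4/3)² = 34/9.
m = ((-8)·(25/18) − (4/3)·(-23/6))/(34/9) = -27/17; c = (4·(-23/6) − (4/3)·(-8))/(34/9) = -21/17.
At s = 7: ĝ = (-27/17)·(1) + (-21/17)·(1/7) = -30/17.

ĝ = -1.765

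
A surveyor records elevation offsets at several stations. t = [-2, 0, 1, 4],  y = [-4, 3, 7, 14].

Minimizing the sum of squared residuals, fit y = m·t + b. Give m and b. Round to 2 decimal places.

With design matrix X, XᵀX = [[21, 3]; [3, 4]] and Xᵀy = [71, 20]ᵀ.
Determinant 21·4 − 3² = 75.
m = (71·4 − 3·20)/75 = 224/75; b = (21·20 − 3·71)/75 = 69/25.

m = 2.99, b = 2.76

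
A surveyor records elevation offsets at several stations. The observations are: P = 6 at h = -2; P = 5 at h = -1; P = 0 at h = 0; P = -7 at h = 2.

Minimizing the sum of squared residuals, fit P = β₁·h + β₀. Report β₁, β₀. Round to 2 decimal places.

Forming AᵀA = [[9, -1]; [-1, 4]] and AᵀP = [-31, 4]ᵀ gives AᵀA·[β₁, β₀]ᵀ = AᵀP.
det = 9·4 − (-1)² = 35.
β₁ = ((-31)·4 − (-1)·4)/35 = -24/7; β₀ = (9·4 − (-1)·(-31))/35 = 1/7.

β₁ = -3.43, β₀ = 0.14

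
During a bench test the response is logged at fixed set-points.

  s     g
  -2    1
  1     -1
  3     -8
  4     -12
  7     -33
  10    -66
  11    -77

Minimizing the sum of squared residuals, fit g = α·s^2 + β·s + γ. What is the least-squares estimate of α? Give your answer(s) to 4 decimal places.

Entries of MᵀM: Σs^2·s^2 = 27396, Σs^2·s = 2758, Σs^2 = 300, Σs·s = 300, Σs = 34, Σ1 = 7.
And Σs^2·g = -17795, Σs·g = -1813, Σg = -196.
MᵀM·[α, β, γ]ᵀ = Mᵀg becomes [[27396, 2758, 300]; [2758, 300, 34]; [300, 34, 7]]·[α, β, γ]ᵀ = [-17795, -1813, -196]ᵀ.
Inverting the 3×3 Gram matrix, [α, β, γ]ᵀ = [-514307/939538, -1037411/939538, 386759/469769]ᵀ.

α = -0.5474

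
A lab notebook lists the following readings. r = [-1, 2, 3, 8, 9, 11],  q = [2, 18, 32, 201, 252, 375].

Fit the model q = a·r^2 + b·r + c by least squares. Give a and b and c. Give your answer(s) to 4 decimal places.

a = 2.9444, b = 1.4777, c = 1.3816

Compute the Gram sums: Σr^2·r^2 = 25396, Σr^2·r = 2606, Σr^2 = 280, Σr·r = 280, Σr = 32, Σ1 = 6.
Moment sums: Σr^2·q = 79013, Σr·q = 8131, Σq = 880.
Normal equations: [[25396, 2606, 280]; [2606, 280, 32]; [280, 32, 6]]·[a, b, c]ᵀ = [79013, 8131, 880]ᵀ.
Row-reducing yields a = 161911/54990, b = 81259/54990, c = 974/705.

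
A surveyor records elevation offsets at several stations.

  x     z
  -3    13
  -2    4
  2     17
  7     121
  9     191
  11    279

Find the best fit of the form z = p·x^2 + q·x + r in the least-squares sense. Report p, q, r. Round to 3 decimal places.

The normal equations are: 23716·p + 2376·q + 268·r = 55360;  2376·p + 268·q + 24·r = 5622;  268·p + 24·q + 6·r = 625.
Row-reducing yields p = 243437/119918, q = 331059/119918, r = 293703/119918.

p = 2.030, q = 2.761, r = 2.449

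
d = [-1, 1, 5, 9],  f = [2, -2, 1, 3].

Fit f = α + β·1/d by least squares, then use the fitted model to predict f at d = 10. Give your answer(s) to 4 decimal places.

Setting ∂/∂α … = 0 gives: 4·α + (14/45)·β = 4;  (14/45)·α + (4156/2025)·β = -52/15.
(Σ1 = 4, Σ1/d = 14/45, Σ1/d·1/d = 4156/2025, Σf = 4, Σ1/d·f = -52/15.)
Determinant 4·(4156/2025) − (14/45)² = 5476/675.
α = (4·(4156/2025) − (14/45)·(-52/15))/(5476/675) = 4702/4107; β = (4·(-52/15) − (14/45)·4)/(5476/675) = -2550/1369.
At d = 10: f̂ = (4702/4107)·(1) + (-2550/1369)·(1/10) = 3937/4107.

f̂ = 0.9586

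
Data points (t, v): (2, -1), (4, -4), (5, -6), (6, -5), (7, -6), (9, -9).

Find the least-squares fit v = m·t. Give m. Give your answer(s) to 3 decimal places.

m = -0.953

Setting ∂/∂m … = 0 gives: 211·m = -201.
(Σt·t = 211, Σt·v = -201.)
Hence m = -201 / 211 ≈ -0.952607.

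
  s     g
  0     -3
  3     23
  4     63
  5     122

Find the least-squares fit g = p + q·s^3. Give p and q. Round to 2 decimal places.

With design matrix M, MᵀM = [[4, 216]; [216, 20450]] and Mᵀg = [205, 19903]ᵀ.
Determinant 4·20450 − 216² = 35144.
p = (205·20450 − 216·19903)/35144 = -53399/17572; q = (4·19903 − 216·205)/35144 = 8833/8786.

p = -3.04, q = 1.01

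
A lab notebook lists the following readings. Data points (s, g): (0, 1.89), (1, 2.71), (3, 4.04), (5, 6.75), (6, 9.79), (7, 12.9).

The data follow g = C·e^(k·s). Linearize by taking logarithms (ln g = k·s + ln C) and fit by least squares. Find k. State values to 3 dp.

k = 0.266

Let Y = ln g. Fitting Y = k·s + ln C by least squares:
Σs = 22.0000, Σ(s)² = 120.0000, Σln g = 9.7779, Σs·ln g = 46.3222.
Normal system: [[120.0000, 22.0000]; [22.0000, 6]]·[k, ln C]ᵀ = [46.3222, 9.7779]ᵀ.
Δ = 120.0000·6 − (22.0000)² = 236.0000; k = (46.3222·6 − 22.0000·9.7779)/236.0000 = 0.26618, ln C = (120.0000·9.7779 − 22.0000·46.3222)/236.0000 = 0.65365.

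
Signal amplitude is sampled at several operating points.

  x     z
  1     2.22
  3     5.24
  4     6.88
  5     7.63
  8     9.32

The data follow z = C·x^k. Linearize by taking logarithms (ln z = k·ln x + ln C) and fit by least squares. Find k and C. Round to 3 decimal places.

Let Y = ln z. Fitting Y = k·ln x + ln C by least squares:
Sums: Σln x = 6.1738, Σ(ln x)² = 10.0431, Σln z = 8.6467, Σln x·ln z = 12.4055.
Normal system: [[10.0431, 6.1738]; [6.1738, 5]]·[k, ln C]ᵀ = [12.4055, 8.6467]ᵀ.
Solving (det = 12.1000): k = 0.71442, ln C = 0.84721, so C = exp(0.84721) = 2.33313.

k = 0.714, C = 2.333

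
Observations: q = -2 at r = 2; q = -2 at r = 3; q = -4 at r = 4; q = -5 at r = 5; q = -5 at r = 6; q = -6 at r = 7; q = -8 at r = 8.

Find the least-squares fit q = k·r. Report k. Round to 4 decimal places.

k = -0.9212

MᵀM·[k]ᵀ = Mᵀq reads: 203·k = -187.
(Σr·r = 203, Σr·q = -187.)
k = (-187)/203 = -0.921182.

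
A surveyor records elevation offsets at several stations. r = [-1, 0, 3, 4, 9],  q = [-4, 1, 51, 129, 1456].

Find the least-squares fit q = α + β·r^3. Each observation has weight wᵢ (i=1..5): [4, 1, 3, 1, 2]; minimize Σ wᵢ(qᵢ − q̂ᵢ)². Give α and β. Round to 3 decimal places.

α = -1.671, β = 2.000

The normal system AᵀWA·[α, β]ᵀ = AᵀWq is [[11, 1599]; [1599, 1069169]]·[α, β]ᵀ = [3179, 2135251]ᵀ.
Eliminating β: 1069169·(row 1) − 1599·(row 2) gives 9204058·α = 1069169·3179 − 1599·2135251 = -15378098, so α = -7689049/4602029.
Then β = (2135251 − 1599·(-7689049/4602029))/1069169 = 9202270/4602029.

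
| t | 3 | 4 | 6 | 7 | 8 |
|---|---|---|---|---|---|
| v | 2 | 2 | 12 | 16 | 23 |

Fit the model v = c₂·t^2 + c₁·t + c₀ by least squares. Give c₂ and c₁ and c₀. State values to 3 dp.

c₂ = 0.589, c₁ = -2.125, c₀ = 2.393

The normal system XᵀX·[c₂, c₁, c₀]ᵀ = Xᵀv is [[8130, 1162, 174]; [1162, 174, 28]; [174, 28, 5]]·[c₂, c₁, c₀]ᵀ = [2738, 382, 55]ᵀ.
Row-reducing yields c₂ = 33/56, c₁ = -17/8, c₀ = 67/28.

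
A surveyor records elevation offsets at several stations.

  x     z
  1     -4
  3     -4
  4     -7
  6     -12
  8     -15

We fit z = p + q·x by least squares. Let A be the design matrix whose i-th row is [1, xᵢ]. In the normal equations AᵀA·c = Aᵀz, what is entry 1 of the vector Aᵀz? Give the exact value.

Entry 1 ↔ basis 1, so (Aᵀz)_{1} = Σᵢ zᵢ = (1)·(-4) + (1)·(-4) + (1)·(-7) + (1)·(-12) + (1)·(-15) = -42.

-42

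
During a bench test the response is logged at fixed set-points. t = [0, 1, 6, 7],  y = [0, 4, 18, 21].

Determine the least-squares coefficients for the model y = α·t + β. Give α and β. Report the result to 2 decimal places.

α = 2.93, β = 0.49

Entries of XᵀX: Σt·t = 86, Σt = 14, Σ1 = 4.
Right-hand side: Σt·y = 259, Σy = 43.
Δ = 86·4 − 14² = 148.
α = (259·4 − 14·43)/148 = 217/74; β = (86·43 − 14·259)/148 = 18/37.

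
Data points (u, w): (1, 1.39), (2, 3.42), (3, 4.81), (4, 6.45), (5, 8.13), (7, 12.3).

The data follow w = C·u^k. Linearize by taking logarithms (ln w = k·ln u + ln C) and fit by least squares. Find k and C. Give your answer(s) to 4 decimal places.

k = 1.0891, C = 1.4588

Linearized form: ln w = k·ln u + ln C. From the 6 transformed points,
Σln u = 6.7334, Σ(ln u)² = 9.9861, Σln w = 9.5989, Σln u·ln w = 13.4182.
Normal system: [[9.9861, 6.7334]; [6.7334, 6]]·[k, ln C]ᵀ = [13.4182, 9.5989]ᵀ.
Slope k = (n·Σln u·ln w − Σln u·Σln w)/(n·Σ(ln u)² − (Σln u)²) = (6·13.4182 − 6.7334·9.5989)/14.5777 = 1.08906; ln C = (Σln w − k·Σln u)/n = 0.37763, so C = exp(0.37763) = 1.45882.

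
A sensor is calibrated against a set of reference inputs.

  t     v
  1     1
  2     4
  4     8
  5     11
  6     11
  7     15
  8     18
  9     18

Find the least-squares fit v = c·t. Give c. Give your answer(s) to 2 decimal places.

Compute the Gram sums: Σt·t = 276.
And Σt·v = 573.
So MᵀM·[c]ᵀ = Mᵀv: [[276]]·[c]ᵀ = [573]ᵀ.
Hence c = 573 / 276 ≈ 2.07609.

c = 2.08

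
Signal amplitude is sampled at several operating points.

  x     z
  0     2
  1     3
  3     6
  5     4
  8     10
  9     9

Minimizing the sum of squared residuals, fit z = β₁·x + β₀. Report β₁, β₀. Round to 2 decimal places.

β₁ = 0.81, β₀ = 2.15

Normal-equation sums: Σx·x = 180, Σx = 26, Σ1 = 6.
Right-hand side: Σx·z = 202, Σz = 34.
AᵀA·[β₁, β₀]ᵀ = Aᵀz becomes [[180, 26]; [26, 6]]·[β₁, β₀]ᵀ = [202, 34]ᵀ.
det = 180·6 − 26² = 404.
β₁ = (202·6 − 26·34)/404 = 82/101; β₀ = (180·34 − 26·202)/404 = 217/101.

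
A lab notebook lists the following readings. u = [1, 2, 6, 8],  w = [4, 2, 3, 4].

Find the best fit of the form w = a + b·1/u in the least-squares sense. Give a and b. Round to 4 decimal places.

a = 3.0884, b = 0.3607

The normal equations are: 4·a + (43/24)·b = 13;  (43/24)·a + (745/576)·b = 6.
(Σ1 = 4, Σ1/u = 43/24, Σ1/u·1/u = 745/576, Σw = 13, Σ1/u·w = 6.)
Δ = 4·(745/576) − (43/24)² = 377/192.
a = (13·(745/576) − (43/24)·6)/(377/192) = 3493/1131; b = (4·6 − (43/24)·13)/(377/192) = 136/377.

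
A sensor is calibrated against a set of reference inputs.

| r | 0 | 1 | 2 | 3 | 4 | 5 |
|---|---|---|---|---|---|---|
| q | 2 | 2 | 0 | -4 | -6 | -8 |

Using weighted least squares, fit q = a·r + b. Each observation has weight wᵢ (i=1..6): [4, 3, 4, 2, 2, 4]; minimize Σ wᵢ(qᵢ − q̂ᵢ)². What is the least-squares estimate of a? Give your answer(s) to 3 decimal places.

a = -2.179

Normal-equation sums: Σwᵢ·r·r = 169, Σwᵢ·r = 45, Σwᵢ·1 = 19.
Moment sums: Σwᵢ·r·q = -226, Σwᵢ·q = -38.
Normal equations: [[169, 45]; [45, 19]]·[a, b]ᵀ = [-226, -38]ᵀ.
Δ = 169·19 − 45² = 1186.
a = ((-226)·19 − 45·(-38))/1186 = -1292/593; b = (169·(-38) − 45·(-226))/1186 = 1874/593.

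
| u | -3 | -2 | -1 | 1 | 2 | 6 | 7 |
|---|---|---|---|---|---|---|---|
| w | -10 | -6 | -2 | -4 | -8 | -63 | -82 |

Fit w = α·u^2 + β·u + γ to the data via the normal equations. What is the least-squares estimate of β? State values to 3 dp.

The normal system MᵀM·[α, β, γ]ᵀ = Mᵀw is [[3812, 532, 104]; [532, 104, 10]; [104, 10, 7]]·[α, β, γ]ᵀ = [-6438, -928, -175]ᵀ.
Inverting the 3×3 Gram matrix, [α, β, γ]ᵀ = [-36907/24654, -14291/12327, -4531/4109]ᵀ.

β = -1.159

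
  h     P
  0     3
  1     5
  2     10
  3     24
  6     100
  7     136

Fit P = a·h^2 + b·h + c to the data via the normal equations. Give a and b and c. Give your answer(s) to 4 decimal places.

a = 3.0265, b = -2.1452, c = 3.1885

Sums needed: Σh^2·h^2 = 3795, Σh^2·h = 595, Σh^2 = 99, Σh·h = 99, Σh = 19, Σ1 = 6.
And Σh^2·P = 10525, Σh·P = 1649, ΣP = 278.
So MᵀM·[a, b, c]ᵀ = MᵀP: [[3795, 595, 99]; [595, 99, 19]; [99, 19, 6]]·[a, b, c]ᵀ = [10525, 1649, 278]ᵀ.
Row-reducing yields a = 21319/7044, b = -5037/2348, c = 5615/1761.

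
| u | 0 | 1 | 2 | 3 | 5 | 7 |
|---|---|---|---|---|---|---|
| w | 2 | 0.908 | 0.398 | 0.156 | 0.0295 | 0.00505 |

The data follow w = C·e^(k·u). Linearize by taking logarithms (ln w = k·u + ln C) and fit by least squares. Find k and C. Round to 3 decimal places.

k = -0.858, C = 2.098

With ln wᵢ as the transformed response and uᵢ as the regressor:
Sums: Σu = 18.0000, Σ(u)² = 88.0000, Σln w = -10.9943, Σu·ln w = -62.1482.
Normal system: [[88.0000, 18.0000]; [18.0000, 6]]·[k, ln C]ᵀ = [-62.1482, -10.9943]ᵀ.
Solving (det = 204.0000): k = -0.85780, ln C = 0.74103, so C = exp(0.74103) = 2.09809.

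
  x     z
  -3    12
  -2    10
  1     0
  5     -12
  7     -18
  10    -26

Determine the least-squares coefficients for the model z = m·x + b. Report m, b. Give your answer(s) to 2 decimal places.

m = -2.99, b = 3.29

Setting ∂/∂m … = 0 gives: 188·m + 18·b = -502;  18·m + 6·b = -34.
(Σx·x = 188, Σx = 18, Σ1 = 6, Σx·z = -502, Σz = -34.)
Determinant 188·6 − 18² = 804.
m = ((-502)·6 − 18·(-34))/804 = -200/67; b = (188·(-34) − 18·(-502))/804 = 661/201.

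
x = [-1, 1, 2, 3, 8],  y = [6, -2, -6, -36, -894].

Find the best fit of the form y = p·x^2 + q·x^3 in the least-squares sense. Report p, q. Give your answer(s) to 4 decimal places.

The normal equations are: 4195·p + 33043·q = -57560;  33043·p + 262939·q = -458756.
(Σx^2·x^2 = 4195, Σx^2·x^3 = 33043, Σx^3·x^3 = 262939, Σx^2·y = -57560, Σx^3·y = -458756.)
Eliminating q: 262939·(row 1) − 33043·(row 2) gives 11189256·p = 262939·(-57560) − 33043·(-458756) = 23905668, so p = 1992139/932438.
Then q = ((-458756) − 33043·(1992139/932438))/262939 = -1877195/932438.

p = 2.1365, q = -2.0132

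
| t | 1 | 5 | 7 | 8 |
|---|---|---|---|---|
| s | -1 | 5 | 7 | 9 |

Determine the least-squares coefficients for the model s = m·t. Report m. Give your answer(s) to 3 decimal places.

AᵀA·[m]ᵀ = Aᵀs reads: 139·m = 145.
Hence m = 145 / 139 ≈ 1.04317.

m = 1.043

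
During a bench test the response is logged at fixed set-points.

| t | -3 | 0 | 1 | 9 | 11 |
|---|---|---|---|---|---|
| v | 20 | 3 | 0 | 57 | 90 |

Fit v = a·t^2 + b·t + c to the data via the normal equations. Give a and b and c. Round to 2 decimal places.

a = 0.99, b = -2.86, c = 2.52

Entries of AᵀA: Σt^2·t^2 = 21284, Σt^2·t = 2034, Σt^2 = 212, Σt·t = 212, Σt = 18, Σ1 = 5.
Right-hand side: Σt^2·v = 15687, Σt·v = 1443, Σv = 170.
So AᵀA·[a, b, c]ᵀ = Aᵀv: [[21284, 2034, 212]; [2034, 212, 18]; [212, 18, 5]]·[a, b, c]ᵀ = [15687, 1443, 170]ᵀ.
Inverting the 3×3 Gram matrix, [a, b, c]ᵀ = [480185/487302, -464835/162434, 614321/243651]ᵀ.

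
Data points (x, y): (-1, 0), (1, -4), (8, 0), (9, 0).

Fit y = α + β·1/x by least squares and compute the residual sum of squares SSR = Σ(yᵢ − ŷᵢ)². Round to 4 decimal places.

SSR = 4.9659

From the data, Σ1 = 4, Σ1/x = 17/72, Σ1/x·1/x = 10513/5184.
Moment sums: Σy = -4, Σ1/x·y = -4.
Normal equations: [[4, 17/72]; [17/72, 10513/5184]]·[α, β]ᵀ = [-4, -4]ᵀ.
Eliminating β: (10513/5184)·(row 1) − (17/72)·(row 2) gives (13921/1728)·α = (10513/5184)·(-4) − (17/72)·(-4) = -9289/1296, so α = -37156/41763.
Then β = ((-4) − (17/72)·(-37156/41763))/(10513/5184) = -26016/13921.
Residuals: -40892/41763, -51848/41763, 46912/41763, 15276/13921; SSR = 207392/41763.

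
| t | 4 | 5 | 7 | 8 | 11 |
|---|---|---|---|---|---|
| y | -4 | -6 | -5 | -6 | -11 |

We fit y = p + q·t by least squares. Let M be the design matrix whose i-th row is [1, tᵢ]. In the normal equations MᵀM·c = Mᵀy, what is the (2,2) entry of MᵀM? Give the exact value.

275

Row 2 ↔ basis t, column 2 ↔ basis t, so (MᵀM)_{2,2} = Σᵢ (t)·(t) = (4)·(4) + (5)·(5) + (7)·(7) + (8)·(8) + (11)·(11) = 275.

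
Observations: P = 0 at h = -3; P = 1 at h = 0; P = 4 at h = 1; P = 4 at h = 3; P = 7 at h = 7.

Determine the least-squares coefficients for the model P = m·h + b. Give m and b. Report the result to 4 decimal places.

m = 0.7138, b = 2.0580

Entries of XᵀX: Σh·h = 68, Σh = 8, Σ1 = 5.
For XᵀP: Σh·P = 65, ΣP = 16.
Eliminating b: 5·(row 1) − 8·(row 2) gives 276·m = 5·65 − 8·16 = 197, so m = 197/276.
Then b = (16 − 8·(197/276))/5 = 142/69.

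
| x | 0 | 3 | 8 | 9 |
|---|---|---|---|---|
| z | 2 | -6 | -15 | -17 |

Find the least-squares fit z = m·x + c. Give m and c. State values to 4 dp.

With design matrix M, MᵀM = [[154, 20]; [20, 4]] and Mᵀz = [-291, -36]ᵀ.
Δ = 154·4 − 20² = 216.
m = ((-291)·4 − 20·(-36))/216 = -37/18; c = (154·(-36) − 20·(-291))/216 = 23/18.

m = -2.0556, c = 1.2778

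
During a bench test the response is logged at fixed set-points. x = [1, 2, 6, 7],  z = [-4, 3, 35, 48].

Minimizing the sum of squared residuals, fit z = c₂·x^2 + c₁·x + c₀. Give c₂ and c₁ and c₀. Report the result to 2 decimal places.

c₂ = 0.60, c₁ = 3.66, c₀ = -7.65

The normal system AᵀA·[c₂, c₁, c₀]ᵀ = Aᵀz is [[3714, 568, 90]; [568, 90, 16]; [90, 16, 4]]·[c₂, c₁, c₀]ᵀ = [3620, 548, 82]ᵀ.
Inverting the 3×3 Gram matrix, [c₂, c₁, c₀]ᵀ = [3/5, 238/65, -497/65]ᵀ.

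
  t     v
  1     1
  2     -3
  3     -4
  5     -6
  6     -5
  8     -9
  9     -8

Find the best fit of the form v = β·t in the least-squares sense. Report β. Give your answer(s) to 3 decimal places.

Entries of XᵀX: Σt·t = 220.
Moment sums: Σt·v = -221.
β = (-221)/220 = -1.00455.

β = -1.005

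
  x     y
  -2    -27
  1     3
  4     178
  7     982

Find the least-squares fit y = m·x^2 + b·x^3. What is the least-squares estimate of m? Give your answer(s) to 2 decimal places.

The normal equations are: 2674·m + 17800·b = 50861;  17800·m + 121810·b = 348437.
(Σx^2·x^2 = 2674, Σx^2·x^3 = 17800, Σx^3·x^3 = 121810, Σx^2·y = 50861, Σx^3·y = 348437.)
Determinant 2674·121810 − 17800² = 8879940.
m = (50861·121810 − 17800·348437)/8879940 = -226673/295998; b = (2674·348437 − 17800·50861)/8879940 = 4399123/1479990.

m = -0.77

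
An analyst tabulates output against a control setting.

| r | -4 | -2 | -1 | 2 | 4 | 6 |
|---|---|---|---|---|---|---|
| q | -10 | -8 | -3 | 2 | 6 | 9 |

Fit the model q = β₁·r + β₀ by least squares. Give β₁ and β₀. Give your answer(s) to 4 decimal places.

Compute the Gram sums: Σr·r = 77, Σr = 5, Σ1 = 6.
For Mᵀq: Σr·q = 141, Σq = -4.
Eliminating β₀: 6·(row 1) − 5·(row 2) gives 437·β₁ = 6·141 − 5·(-4) = 866, so β₁ = 866/437.
Then β₀ = ((-4) − 5·(866/437))/6 = -1013/437.

β₁ = 1.9817, β₀ = -2.3181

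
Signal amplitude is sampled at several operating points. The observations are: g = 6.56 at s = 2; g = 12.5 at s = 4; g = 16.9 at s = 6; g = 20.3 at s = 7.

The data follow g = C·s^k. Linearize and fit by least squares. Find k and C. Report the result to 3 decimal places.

Taking logs, ln g = k·ln s + ln C, so regress ln g on ln s.
Σln s = 5.8171, Σ(ln s)² = 9.3992, Σln g = 10.2447, Σln s·ln g = 15.7295.
Equations: 9.3992·k + 5.8171·ln C = 15.7295;  5.8171·k + 4·ln C = 10.2447.
Δ = 9.3992·4 − (5.8171)² = 3.7582; k = (15.7295·4 − 5.8171·10.2447)/3.7582 = 0.88437, ln C = (9.3992·10.2447 − 5.8171·15.7295)/3.7582 = 1.27505, so C = exp(1.27505) = 3.57886.

k = 0.884, C = 3.579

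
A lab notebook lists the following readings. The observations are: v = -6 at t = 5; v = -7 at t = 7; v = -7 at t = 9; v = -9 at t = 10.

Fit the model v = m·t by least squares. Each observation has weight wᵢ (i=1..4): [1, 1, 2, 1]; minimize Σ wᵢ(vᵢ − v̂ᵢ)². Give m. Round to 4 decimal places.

Compute the Gram sums: Σwᵢ·t·t = 336.
And Σwᵢ·t·v = -295.
MᵀWM·[m]ᵀ = MᵀWv becomes [[336]]·[m]ᵀ = [-295]ᵀ.
m = (-295)/336 = -0.877976.

m = -0.8780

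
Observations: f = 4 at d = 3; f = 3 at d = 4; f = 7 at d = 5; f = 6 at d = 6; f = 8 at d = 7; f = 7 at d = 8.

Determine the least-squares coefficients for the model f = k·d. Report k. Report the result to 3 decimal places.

AᵀA·[k]ᵀ = Aᵀf reads: 199·k = 207.
(Σd·d = 199, Σd·f = 207.)
k = 207/199 = 1.0402.

k = 1.040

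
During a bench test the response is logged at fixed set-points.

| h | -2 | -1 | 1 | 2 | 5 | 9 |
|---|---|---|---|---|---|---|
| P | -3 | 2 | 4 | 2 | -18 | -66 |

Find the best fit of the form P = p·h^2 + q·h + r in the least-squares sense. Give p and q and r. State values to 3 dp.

p = -0.954, q = 0.827, r = 3.350

From the data, Σh^2·h^2 = 7220, Σh^2·h = 854, Σh^2 = 116, Σh·h = 116, Σh = 14, Σ1 = 6.
For AᵀP: Σh^2·P = -5794, Σh·P = -672, ΣP = -79.
AᵀA·[p, q, r]ᵀ = AᵀP becomes [[7220, 854, 116]; [854, 116, 14]; [116, 14, 6]]·[p, q, r]ᵀ = [-5794, -672, -79]ᵀ.
Row-reducing yields p = -853/894, q = 46207/55875, r = 124803/37250.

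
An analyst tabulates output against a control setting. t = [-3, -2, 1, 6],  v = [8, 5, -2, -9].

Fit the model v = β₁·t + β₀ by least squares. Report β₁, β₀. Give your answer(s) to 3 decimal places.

With design matrix M, MᵀM = [[50, 2]; [2, 4]] and Mᵀv = [-90, 2]ᵀ.
Determinant 50·4 − 2² = 196.
β₁ = ((-90)·4 − 2·2)/196 = -13/7; β₀ = (50·2 − 2·(-90))/196 = 10/7.

β₁ = -1.857, β₀ = 1.429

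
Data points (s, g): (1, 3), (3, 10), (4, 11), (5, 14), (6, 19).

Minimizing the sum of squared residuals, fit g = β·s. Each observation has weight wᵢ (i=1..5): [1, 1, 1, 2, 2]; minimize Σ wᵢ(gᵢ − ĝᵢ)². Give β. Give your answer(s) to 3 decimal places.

From the data, Σwᵢ·s·s = 148.
And Σwᵢ·s·g = 445.
β = 445/148 = 3.00676.

β = 3.007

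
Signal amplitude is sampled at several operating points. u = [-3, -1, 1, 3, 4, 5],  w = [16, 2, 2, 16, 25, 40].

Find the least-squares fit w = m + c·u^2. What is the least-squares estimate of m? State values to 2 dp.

m = 0.92

Normal-equation sums: Σ1 = 6, Σu^2 = 61, Σu^2·u^2 = 1045.
And Σw = 101, Σu^2·w = 1692.
XᵀX·[m, c]ᵀ = Xᵀw becomes [[6, 61]; [61, 1045]]·[m, c]ᵀ = [101, 1692]ᵀ.
Determinant 6·1045 − 61² = 2549.
m = (101·1045 − 61·1692)/2549 = 2333/2549; c = (6·1692 − 61·101)/2549 = 3991/2549.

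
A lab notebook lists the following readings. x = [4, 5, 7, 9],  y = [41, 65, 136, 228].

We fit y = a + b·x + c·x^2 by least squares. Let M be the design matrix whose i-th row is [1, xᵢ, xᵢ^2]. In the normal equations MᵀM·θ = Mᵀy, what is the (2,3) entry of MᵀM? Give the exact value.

Row 2 ↔ basis x, column 3 ↔ basis x^2, so (MᵀM)_{2,3} = Σᵢ (x)·(x^2) = (4)·(16) + (5)·(25) + (7)·(49) + (9)·(81) = 1261.

1261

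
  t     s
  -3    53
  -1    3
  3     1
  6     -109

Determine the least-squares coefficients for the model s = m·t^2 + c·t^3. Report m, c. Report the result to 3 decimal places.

m = 2.946, c = -0.995

Entries of XᵀX: Σt^2·t^2 = 1459, Σt^2·t^3 = 7775, Σt^3·t^3 = 48115.
For Xᵀs: Σt^2·s = -3435, Σt^3·s = -24951.
Normal equations: [[1459, 7775]; [7775, 48115]]·[m, c]ᵀ = [-3435, -24951]ᵀ.
det = 1459·48115 − 7775² = 9749160.
m = ((-3435)·48115 − 7775·(-24951))/9749160 = 79775/27081; c = (1459·(-24951) − 7775·(-3435))/9749160 = -134672/135405.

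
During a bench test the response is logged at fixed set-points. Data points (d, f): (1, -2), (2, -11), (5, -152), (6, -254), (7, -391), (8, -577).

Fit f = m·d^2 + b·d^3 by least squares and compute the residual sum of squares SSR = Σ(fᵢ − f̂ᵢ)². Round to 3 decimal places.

AᵀA·[m, b]ᵀ = Aᵀf reads: 8435·m + 60509·b = -69077;  60509·m + 442139·b = -503491.
(Σd^2·d^2 = 8435, Σd^2·d^3 = 60509, Σd^3·d^3 = 442139, Σd^2·f = -69077, Σd^3·f = -503491.)
Δ = 8435·442139 − 60509² = 68103384.
m = ((-69077)·442139 − 60509·(-503491))/68103384 = -9487348/8512923; b = (8435·(-503491) − 60509·(-69077))/68103384 = -8395799/8512923.
Residuals: 285767/2837641, 11473631/8512923, -7305721/8512923, -2415110/2837641, 5362072/2837641, -6117211/8512923; SSR = 62779160/8512923.

SSR = 7.375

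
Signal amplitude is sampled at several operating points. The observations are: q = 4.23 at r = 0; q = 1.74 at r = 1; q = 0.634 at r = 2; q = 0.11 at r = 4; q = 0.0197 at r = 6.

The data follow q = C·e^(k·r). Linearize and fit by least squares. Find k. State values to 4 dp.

k = -0.8968

Linearized form: ln q = k·r + ln C. From the 5 transformed points,
Σr = 13.0000, Σ(r)² = 57.0000, Σln q = -4.5940, Σr·ln q = -32.7494.
Equations: 57.0000·k + 13.0000·ln C = -32.7494;  13.0000·k + 5·ln C = -4.5940.
Solving (det = 116.0000): k = -0.89677, ln C = 1.41278.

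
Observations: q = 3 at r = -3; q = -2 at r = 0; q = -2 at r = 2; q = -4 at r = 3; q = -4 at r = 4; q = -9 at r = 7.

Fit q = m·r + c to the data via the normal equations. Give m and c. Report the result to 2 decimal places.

Compute the Gram sums: Σr·r = 87, Σr = 13, Σ1 = 6.
Moment sums: Σr·q = -104, Σq = -18.
Δ = 87·6 − 13² = 353.
m = ((-104)·6 − 13·(-18))/353 = -390/353; c = (87·(-18) − 13·(-104))/353 = -214/353.

m = -1.10, c = -0.61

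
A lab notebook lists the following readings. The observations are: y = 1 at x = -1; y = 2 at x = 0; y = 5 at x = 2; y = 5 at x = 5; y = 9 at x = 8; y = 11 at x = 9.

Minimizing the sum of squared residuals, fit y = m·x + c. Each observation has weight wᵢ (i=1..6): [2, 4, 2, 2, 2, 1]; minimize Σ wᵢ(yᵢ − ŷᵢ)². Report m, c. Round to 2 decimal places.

m = 0.87, c = 2.05

The normal system MᵀWM·[m, c]ᵀ = MᵀWy is [[269, 37]; [37, 13]]·[m, c]ᵀ = [311, 59]ᵀ.
Eliminating c: 13·(row 1) − 37·(row 2) gives 2128·m = 13·311 − 37·59 = 1860, so m = 465/532.
Then c = (59 − 37·(465/532))/13 = 1091/532.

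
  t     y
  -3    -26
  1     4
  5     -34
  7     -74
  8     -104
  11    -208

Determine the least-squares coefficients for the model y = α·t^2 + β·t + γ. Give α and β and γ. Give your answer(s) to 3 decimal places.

α = -2.022, β = 3.115, γ = 1.914

Entries of XᵀX: Σt^2·t^2 = 21845, Σt^2·t = 2285, Σt^2 = 269, Σt·t = 269, Σt = 29, Σ1 = 6.
Right-hand side: Σt^2·y = -36530, Σt·y = -3726, Σy = -442.
XᵀX·[α, β, γ]ᵀ = Xᵀy becomes [[21845, 2285, 269]; [2285, 269, 29]; [269, 29, 6]]·[α, β, γ]ᵀ = [-36530, -3726, -442]ᵀ.
Solving the 3×3 system (Gaussian elimination) gives α = -881581/436074, β = 1358329/436074, γ = 139140/72679.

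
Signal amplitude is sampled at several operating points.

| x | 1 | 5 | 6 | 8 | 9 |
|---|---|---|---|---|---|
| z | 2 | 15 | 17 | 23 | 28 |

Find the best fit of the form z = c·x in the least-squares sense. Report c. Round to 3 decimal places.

c = 2.971

From the data, Σx·x = 207.
Moment sums: Σx·z = 615.
Normal equations: [[207]]·[c]ᵀ = [615]ᵀ.
c = 615/207 = 2.97101.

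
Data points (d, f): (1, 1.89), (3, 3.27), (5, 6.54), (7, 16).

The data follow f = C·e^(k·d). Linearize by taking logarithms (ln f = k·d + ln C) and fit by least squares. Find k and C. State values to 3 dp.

Linearized form: ln f = k·d + ln C. From the 4 transformed points,
Σd = 16.0000, Σ(d)² = 84.0000, Σln f = 6.4719, Σd·ln f = 32.9888.
Equations: 84.0000·k + 16.0000·ln C = 32.9888;  16.0000·k + 4·ln C = 6.4719.
Slope k = (n·Σd·ln f − Σd·Σln f)/(n·Σ(d)² − (Σd)²) = (4·32.9888 − 16.0000·6.4719)/80.0000 = 0.35506; ln C = (Σln f − k·Σd)/n = 0.19774, so C = exp(0.19774) = 1.21864.

k = 0.355, C = 1.219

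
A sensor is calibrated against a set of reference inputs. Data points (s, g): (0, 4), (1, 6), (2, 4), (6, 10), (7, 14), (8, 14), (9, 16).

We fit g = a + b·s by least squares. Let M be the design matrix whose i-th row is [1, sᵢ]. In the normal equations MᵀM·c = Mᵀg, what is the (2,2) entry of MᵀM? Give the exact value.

235

Row 2 ↔ basis s, column 2 ↔ basis s, so (MᵀM)_{2,2} = Σᵢ (s)·(s) = (0)·(0) + (1)·(1) + (2)·(2) + (6)·(6) + (7)·(7) + (8)·(8) + (9)·(9) = 235.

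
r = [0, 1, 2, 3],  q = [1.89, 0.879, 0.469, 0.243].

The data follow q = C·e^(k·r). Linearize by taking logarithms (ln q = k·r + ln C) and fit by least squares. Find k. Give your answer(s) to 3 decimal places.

k = -0.678

Linearized form: ln q = k·r + ln C. From the 4 transformed points,
Over the data: Σr = 6.0000, Σ(r)² = 14.0000, Σln q = -1.6642, Σr·ln q = -5.8874.
Normal system: [[14.0000, 6.0000]; [6.0000, 4]]·[k, ln C]ᵀ = [-5.8874, -1.6642]ᵀ.
Solving (det = 20.0000): k = -0.67820, ln C = 0.60124.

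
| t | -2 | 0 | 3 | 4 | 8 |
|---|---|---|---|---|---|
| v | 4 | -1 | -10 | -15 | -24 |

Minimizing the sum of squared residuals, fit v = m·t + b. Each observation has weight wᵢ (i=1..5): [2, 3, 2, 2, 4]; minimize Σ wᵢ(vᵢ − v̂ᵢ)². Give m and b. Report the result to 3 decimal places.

m = -2.852, b = -1.633

Normal-equation sums: Σwᵢ·t·t = 314, Σwᵢ·t = 42, Σwᵢ·1 = 13.
For MᵀWv: Σwᵢ·t·v = -964, Σwᵢ·v = -141.
So MᵀWM·[m, b]ᵀ = MᵀWv: [[314, 42]; [42, 13]]·[m, b]ᵀ = [-964, -141]ᵀ.
Δ = 314·13 − 42² = 2318.
m = ((-964)·13 − 42·(-141))/2318 = -3305/1159; b = (314·(-141) − 42·(-964))/2318 = -1893/1159.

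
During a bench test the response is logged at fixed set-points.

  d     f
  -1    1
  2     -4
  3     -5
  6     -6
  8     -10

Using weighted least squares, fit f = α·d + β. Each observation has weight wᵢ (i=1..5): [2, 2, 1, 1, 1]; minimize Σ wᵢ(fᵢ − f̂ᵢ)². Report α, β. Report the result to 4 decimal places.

α = -1.1229, β = -0.8093

From the data, Σwᵢ·d·d = 119, Σwᵢ·d = 19, Σwᵢ·1 = 7.
For AᵀWf: Σwᵢ·d·f = -149, Σwᵢ·f = -27.
So AᵀWA·[α, β]ᵀ = AᵀWf: [[119, 19]; [19, 7]]·[α, β]ᵀ = [-149, -27]ᵀ.
Eliminating β: 7·(row 1) − 19·(row 2) gives 472·α = 7·(-149) − 19·(-27) = -530, so α = -265/236.
Then β = ((-27) − 19·(-265/236))/7 = -191/236.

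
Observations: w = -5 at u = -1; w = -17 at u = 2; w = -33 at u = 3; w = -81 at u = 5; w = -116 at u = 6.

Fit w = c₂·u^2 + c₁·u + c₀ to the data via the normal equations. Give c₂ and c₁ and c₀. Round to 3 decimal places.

c₂ = -2.958, c₁ = -0.975, c₀ = -3.100

Entries of AᵀA: Σu^2·u^2 = 2019, Σu^2·u = 375, Σu^2 = 75, Σu·u = 75, Σu = 15, Σ1 = 5.
And Σu^2·w = -6571, Σu·w = -1229, Σw = -252.
So AᵀA·[c₂, c₁, c₀]ᵀ = Aᵀw: [[2019, 375, 75]; [375, 75, 15]; [75, 15, 5]]·[c₂, c₁, c₀]ᵀ = [-6571, -1229, -252]ᵀ.
Row-reducing yields c₂ = -71/24, c₁ = -39/40, c₀ = -31/10.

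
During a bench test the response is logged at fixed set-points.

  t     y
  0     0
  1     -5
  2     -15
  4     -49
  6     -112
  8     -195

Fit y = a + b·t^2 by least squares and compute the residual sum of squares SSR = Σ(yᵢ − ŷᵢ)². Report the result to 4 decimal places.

SSR = 7.4901

Entries of AᵀA: Σ1 = 6, Σt^2 = 121, Σt^2·t^2 = 5665.
Right-hand side: Σy = -376, Σt^2·y = -17361.
det = 6·5665 − 121² = 19349.
a = ((-376)·5665 − 121·(-17361))/19349 = -2669/1759; b = (6·(-17361) − 121·(-376))/19349 = -58670/19349.
Residuals: 2669/1759, -8716/19349, -26196/19349, 19978/19349, -25609/19349, 11184/19349; SSR = 144926/19349.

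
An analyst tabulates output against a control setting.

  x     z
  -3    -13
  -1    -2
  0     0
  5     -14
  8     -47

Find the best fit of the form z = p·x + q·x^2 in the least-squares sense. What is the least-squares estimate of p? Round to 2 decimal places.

Sums needed: Σx·x = 99, Σx·x^2 = 609, Σx^2·x^2 = 4803.
Moment sums: Σx·z = -405, Σx^2·z = -3477.
Δ = 99·4803 − 609² = 104616.
p = ((-405)·4803 − 609·(-3477))/104616 = 9571/5812; q = (99·(-3477) − 609·(-405))/104616 = -5421/5812.

p = 1.65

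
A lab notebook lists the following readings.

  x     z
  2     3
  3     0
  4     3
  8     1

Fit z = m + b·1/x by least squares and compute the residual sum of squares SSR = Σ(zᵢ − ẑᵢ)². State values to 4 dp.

The normal equations are: 4·m + (29/24)·b = 7;  (29/24)·m + (253/576)·b = 19/8.
(Σ1 = 4, Σ1/x = 29/24, Σ1/x·1/x = 253/576, Σz = 7, Σ1/x·z = 19/8.)
Δ = 4·(253/576) − (29/24)² = 19/64.
m = (7·(253/576) − (29/24)·(19/8))/(19/64) = 118/171; b = (4·(19/8) − (29/24)·7)/(19/64) = 200/57.
Residuals: 5/9, -106/57, 245/171, -22/171; SSR = 998/171.

SSR = 5.8363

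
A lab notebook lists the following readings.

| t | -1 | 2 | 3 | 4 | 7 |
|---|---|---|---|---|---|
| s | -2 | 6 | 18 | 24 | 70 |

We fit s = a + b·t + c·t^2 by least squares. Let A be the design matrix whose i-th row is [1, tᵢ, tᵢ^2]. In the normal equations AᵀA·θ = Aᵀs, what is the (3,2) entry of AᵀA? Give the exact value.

Row 3 ↔ basis t^2, column 2 ↔ basis t, so (AᵀA)_{3,2} = Σᵢ (t^2)·(t) = (1)·(-1) + (4)·(2) + (9)·(3) + (16)·(4) + (49)·(7) = 441.

441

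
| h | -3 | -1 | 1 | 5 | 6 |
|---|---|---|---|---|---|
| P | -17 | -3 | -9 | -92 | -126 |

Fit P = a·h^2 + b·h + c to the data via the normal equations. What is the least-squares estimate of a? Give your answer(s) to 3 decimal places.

Compute the Gram sums: Σh^2·h^2 = 2004, Σh^2·h = 314, Σh^2 = 72, Σh·h = 72, Σh = 8, Σ1 = 5.
And Σh^2·P = -7001, Σh·P = -1171, ΣP = -247.
MᵀM·[a, b, c]ᵀ = MᵀP becomes [[2004, 314, 72]; [314, 72, 8]; [72, 8, 5]]·[a, b, c]ᵀ = [-7001, -1171, -247]ᵀ.
Row-reducing yields a = -124169/44342, b = -164117/44342, c = -69937/22171.

a = -2.800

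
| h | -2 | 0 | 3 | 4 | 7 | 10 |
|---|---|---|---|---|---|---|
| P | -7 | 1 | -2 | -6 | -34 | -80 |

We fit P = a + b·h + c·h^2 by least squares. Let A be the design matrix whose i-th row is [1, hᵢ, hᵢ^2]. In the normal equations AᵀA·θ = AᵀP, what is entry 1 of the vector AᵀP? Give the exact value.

-128

Entry 1 ↔ basis 1, so (AᵀP)_{1} = Σᵢ Pᵢ = (1)·(-7) + (1)·(1) + (1)·(-2) + (1)·(-6) + (1)·(-34) + (1)·(-80) = -128.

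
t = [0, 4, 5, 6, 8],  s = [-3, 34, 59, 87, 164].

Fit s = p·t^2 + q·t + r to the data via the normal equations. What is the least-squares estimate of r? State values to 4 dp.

The normal system MᵀM·[p, q, r]ᵀ = Mᵀs is [[6273, 917, 141]; [917, 141, 23]; [141, 23, 5]]·[p, q, r]ᵀ = [15647, 2265, 341]ᵀ.
Solving the 3×3 system (Gaussian elimination) gives p = 2883/1001, q = -2179/1001, r = -3009/1001.

r = -3.0060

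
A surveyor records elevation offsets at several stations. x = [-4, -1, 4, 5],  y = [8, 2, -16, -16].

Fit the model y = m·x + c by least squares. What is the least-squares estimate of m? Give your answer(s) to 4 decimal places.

m = -2.8889

The normal system AᵀA·[m, c]ᵀ = Aᵀy is [[58, 4]; [4, 4]]·[m, c]ᵀ = [-178, -22]ᵀ.
Δ = 58·4 − 4² = 216.
m = ((-178)·4 − 4·(-22))/216 = -26/9; c = (58·(-22) − 4·(-178))/216 = -47/18.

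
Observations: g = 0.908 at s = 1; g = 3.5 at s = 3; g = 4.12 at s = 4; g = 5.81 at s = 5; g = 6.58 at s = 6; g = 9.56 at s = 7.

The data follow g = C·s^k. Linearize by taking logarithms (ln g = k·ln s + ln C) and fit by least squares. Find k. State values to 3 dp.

Linearized form: ln g = k·ln s + ln C. From the 6 transformed points,
Σln s = 7.8320, Σ(ln s)² = 12.7160, Σln g = 8.4733, Σln s·ln g = 13.9398.
Equations: 12.7160·k + 7.8320·ln C = 13.9398;  7.8320·k + 6·ln C = 8.4733.
Δ = 12.7160·6 − (7.8320)² = 14.9557; k = (13.9398·6 − 7.8320·8.4733)/14.9557 = 1.15514, ln C = (12.7160·8.4733 − 7.8320·13.9398)/14.9557 = -0.09563.

k = 1.155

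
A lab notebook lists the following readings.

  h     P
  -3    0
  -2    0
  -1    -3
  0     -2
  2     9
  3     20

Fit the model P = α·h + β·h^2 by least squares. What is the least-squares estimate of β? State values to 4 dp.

β = 1.1079

Compute the Gram sums: Σh·h = 27, Σh·h^2 = -1, Σh^2·h^2 = 195.
And Σh·P = 81, Σh^2·P = 213.
XᵀX·[α, β]ᵀ = XᵀP becomes [[27, -1]; [-1, 195]]·[α, β]ᵀ = [81, 213]ᵀ.
Δ = 27·195 − (-1)² = 5264.
α = (81·195 − (-1)·213)/5264 = 2001/658; β = (27·213 − (-1)·81)/5264 = 729/658.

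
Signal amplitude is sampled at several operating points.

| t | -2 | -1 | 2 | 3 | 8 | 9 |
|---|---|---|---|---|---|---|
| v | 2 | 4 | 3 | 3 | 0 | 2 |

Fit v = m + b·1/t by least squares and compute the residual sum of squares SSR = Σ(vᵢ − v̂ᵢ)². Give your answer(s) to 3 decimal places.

SSR = 8.325

XᵀX·[m, b]ᵀ = Xᵀv reads: 6·m + (-31/72)·b = 14;  (-31/72)·m + (8497/5184)·b = -41/18.
Eliminating b: (8497/5184)·(row 1) − (-31/72)·(row 2) gives (50021/5184)·m = (8497/5184)·14 − (-31/72)·(-41/18) = 18979/864, so m = 113874/50021.
Then b = ((-41/18) − (-31/72)·(113874/50021))/(8497/5184) = -39600/50021.
Residuals: -33632/50021, 46610/50021, 55989/50021, 49389/50021, -108924/50021, -9432/50021; SSR = 416446/50021.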